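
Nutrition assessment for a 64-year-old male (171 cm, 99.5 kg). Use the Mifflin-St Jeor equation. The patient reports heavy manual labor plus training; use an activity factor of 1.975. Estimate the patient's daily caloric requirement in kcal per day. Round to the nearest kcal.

Mifflin-St Jeor (male): BMR = 10(99.5) + 6.25(171) − 5(64) + 5 = 995 + 1068.75 − 320 + 5 = 1748.75 kcal/day.
TEE = BMR × activity factor = 1748.75 × 1.975 = 3453.7813 kcal/day.

3454 kcal per day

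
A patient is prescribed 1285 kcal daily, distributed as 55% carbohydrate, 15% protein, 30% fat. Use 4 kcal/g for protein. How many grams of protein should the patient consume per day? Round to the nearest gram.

Protein energy = 15% × 1285 = 192.75 kcal.
At 4 kcal/g: 192.75 ÷ 4 = 48.1875 g.

48 g/day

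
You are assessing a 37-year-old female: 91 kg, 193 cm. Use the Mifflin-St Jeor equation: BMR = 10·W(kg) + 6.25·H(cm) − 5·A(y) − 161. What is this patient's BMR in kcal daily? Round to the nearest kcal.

1770 kcal daily

Mifflin-St Jeor (female): BMR = 10(91) + 6.25(193) − 5(37) − 161 = 910 + 1206.25 − 185 − 161 = 1770.25 kcal/day.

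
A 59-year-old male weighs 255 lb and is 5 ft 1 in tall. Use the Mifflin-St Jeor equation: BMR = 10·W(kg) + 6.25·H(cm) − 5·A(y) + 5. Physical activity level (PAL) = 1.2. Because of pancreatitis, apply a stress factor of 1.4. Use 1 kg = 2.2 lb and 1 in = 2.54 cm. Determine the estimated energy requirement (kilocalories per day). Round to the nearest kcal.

Convert to metric: weight = 255 ÷ 2.2 = 115.9091 kg; height = (5×12 + 1) × 2.54 = 61 × 2.54 = 154.94 cm.
Mifflin-St Jeor (male): BMR = 10(115.9091) + 6.25(154.94) − 5(59) + 5 = 1159.0909 + 968.375 − 295 + 5 = 1837.4659 kcal/day.
TEE = BMR × activity factor = 1837.4659 × 1.2 = 2204.9591 kcal/day.
Apply stress factor: 2204.9591 × 1.4 = 3086.9427 kcal/day.

3087 kilocalories per day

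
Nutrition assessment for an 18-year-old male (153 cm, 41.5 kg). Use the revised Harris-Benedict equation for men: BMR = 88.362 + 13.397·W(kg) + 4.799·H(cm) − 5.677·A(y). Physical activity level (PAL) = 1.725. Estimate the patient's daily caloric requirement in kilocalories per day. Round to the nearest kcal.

Harris-Benedict: BMR = 88.362 + 13.397(41.5) + 4.799(153) − 5.677(18) = 1276.3985 kcal/day.
TEE = BMR × activity factor = 1276.3985 × 1.725 = 2201.7874 kcal/day.

2202 kilocalories per day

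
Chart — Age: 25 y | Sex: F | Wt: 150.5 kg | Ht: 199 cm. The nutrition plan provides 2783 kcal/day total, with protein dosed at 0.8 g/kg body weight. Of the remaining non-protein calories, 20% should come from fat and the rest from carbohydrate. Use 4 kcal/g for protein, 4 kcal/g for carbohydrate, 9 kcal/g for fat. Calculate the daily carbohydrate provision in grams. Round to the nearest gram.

460 g/day

Protein = 0.8 × 150.5 = 120.4 g → 120.4 × 4 = 481.6 kcal.
Non-protein calories = 2783 − 481.6 = 2301.4 kcal.
Fat: 20% × 2301.4 = 460.28 kcal; carbohydrate: 1841.12 kcal.
Carbohydrate: 1841.12 kcal ÷ 4 kcal/g = 460.28 g.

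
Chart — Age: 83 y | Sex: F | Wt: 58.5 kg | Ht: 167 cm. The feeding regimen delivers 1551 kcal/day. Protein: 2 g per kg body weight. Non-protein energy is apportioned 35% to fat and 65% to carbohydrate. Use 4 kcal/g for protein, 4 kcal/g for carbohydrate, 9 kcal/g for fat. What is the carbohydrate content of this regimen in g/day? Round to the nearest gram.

176 g/day

Protein = 2 × 58.5 = 117 g → 117 × 4 = 468 kcal.
Non-protein calories = 1551 − 468 = 1083 kcal.
Fat: 35% × 1083 = 379.05 kcal; carbohydrate: 703.95 kcal.
Carbohydrate: 703.95 kcal ÷ 4 kcal/g = 175.9875 g.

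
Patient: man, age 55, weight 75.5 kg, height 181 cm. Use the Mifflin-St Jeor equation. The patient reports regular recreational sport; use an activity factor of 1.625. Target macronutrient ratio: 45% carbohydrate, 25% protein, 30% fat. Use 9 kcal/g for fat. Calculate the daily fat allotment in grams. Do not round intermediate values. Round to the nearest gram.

88 g/day

Mifflin-St Jeor (male): BMR = 10(75.5) + 6.25(181) − 5(55) + 5 = 755 + 1131.25 − 275 + 5 = 1616.25 kcal/day.
TEE = 1616.25 × 1.625 = 2626.4063 kcal/day.
Fat energy = 30% × 2626.4063 = 787.9219 kcal.
Fat = 787.9219 ÷ 9 kcal/g = 87.5469 g.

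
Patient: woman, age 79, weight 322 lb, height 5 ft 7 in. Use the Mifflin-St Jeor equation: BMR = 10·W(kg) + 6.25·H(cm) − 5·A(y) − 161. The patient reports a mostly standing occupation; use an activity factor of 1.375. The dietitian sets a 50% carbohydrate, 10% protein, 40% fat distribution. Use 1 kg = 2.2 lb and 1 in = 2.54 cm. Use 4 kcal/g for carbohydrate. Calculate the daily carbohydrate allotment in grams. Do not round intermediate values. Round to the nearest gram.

339 g/day

Convert to metric: weight = 322 ÷ 2.2 = 146.3636 kg; height = (5×12 + 7) × 2.54 = 67 × 2.54 = 170.18 cm.
Mifflin-St Jeor (female): BMR = 10(146.3636) + 6.25(170.18) − 5(79) − 161 = 1463.6364 + 1063.625 − 395 − 161 = 1971.2614 kcal/day.
TEE = 1971.2614 × 1.375 = 2710.4844 kcal/day.
Carbohydrate energy = 50% × 2710.4844 = 1355.2422 kcal.
Carbohydrate = 1355.2422 ÷ 4 kcal/g = 338.8105 g.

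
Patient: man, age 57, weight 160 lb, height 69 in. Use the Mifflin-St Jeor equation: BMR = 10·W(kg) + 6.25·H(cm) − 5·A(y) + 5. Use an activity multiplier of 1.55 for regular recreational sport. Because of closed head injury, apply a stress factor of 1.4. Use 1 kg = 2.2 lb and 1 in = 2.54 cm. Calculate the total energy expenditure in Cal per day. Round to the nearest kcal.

Convert to metric: weight = 160 ÷ 2.2 = 72.7273 kg; height = 69 × 2.54 = 175.26 cm.
Mifflin-St Jeor (male): BMR = 10(72.7273) + 6.25(175.26) − 5(57) + 5 = 727.2727 + 1095.375 − 285 + 5 = 1542.6477 kcal/day.
TEE = BMR × activity factor = 1542.6477 × 1.55 = 2391.104 kcal/day.
Apply stress factor: 2391.104 × 1.4 = 3347.5456 kcal/day.

3348 Cal per day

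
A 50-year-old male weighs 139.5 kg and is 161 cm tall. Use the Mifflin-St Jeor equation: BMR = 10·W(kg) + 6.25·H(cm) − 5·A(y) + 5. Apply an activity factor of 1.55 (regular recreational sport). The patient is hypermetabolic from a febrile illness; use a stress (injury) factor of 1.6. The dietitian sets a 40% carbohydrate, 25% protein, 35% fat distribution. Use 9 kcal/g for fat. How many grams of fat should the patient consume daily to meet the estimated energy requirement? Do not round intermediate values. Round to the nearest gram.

208 g/day

Mifflin-St Jeor (male): BMR = 10(139.5) + 6.25(161) − 5(50) + 5 = 1395 + 1006.25 − 250 + 5 = 2156.25 kcal/day.
TEE = 2156.25 × 1.55 = 3342.1875 kcal/day.
With stress factor 1.6: 3342.1875 × 1.6 = 5347.5 kcal/day.
Fat energy = 35% × 5347.5 = 1871.625 kcal.
Fat = 1871.625 ÷ 9 kcal/g = 207.9583 g.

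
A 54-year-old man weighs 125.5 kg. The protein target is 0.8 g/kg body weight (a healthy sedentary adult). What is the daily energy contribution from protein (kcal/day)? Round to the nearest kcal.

402 kcal/day

Protein = 0.8 g/kg × 125.5 kg = 100.4 g/day.
Protein energy = 100.4 g × 4 kcal/g = 401.6 kcal/day.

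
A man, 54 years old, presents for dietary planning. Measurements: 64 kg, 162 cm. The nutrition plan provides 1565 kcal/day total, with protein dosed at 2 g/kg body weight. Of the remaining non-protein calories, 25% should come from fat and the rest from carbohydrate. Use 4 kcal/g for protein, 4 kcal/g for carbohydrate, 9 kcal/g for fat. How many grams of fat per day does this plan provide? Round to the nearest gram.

29 g/day

Protein = 2 × 64 = 128 g → 128 × 4 = 512 kcal.
Non-protein calories = 1565 − 512 = 1053 kcal.
Fat: 25% × 1053 = 263.25 kcal; carbohydrate: 789.75 kcal.
Fat: 263.25 kcal ÷ 9 kcal/g = 29.25 g.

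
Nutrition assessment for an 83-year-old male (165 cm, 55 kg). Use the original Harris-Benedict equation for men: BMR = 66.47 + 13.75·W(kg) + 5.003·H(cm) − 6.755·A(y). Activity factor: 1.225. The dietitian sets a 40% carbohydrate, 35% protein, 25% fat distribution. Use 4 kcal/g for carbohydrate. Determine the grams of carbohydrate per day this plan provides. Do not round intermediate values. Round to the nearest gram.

133 g/day

Harris-Benedict: BMR = 66.47 + 13.75(55) + 5.003(165) − 6.755(83) = 1087.55 kcal/day.
TEE = 1087.55 × 1.225 = 1332.2488 kcal/day.
Carbohydrate energy = 40% × 1332.2488 = 532.8995 kcal.
Carbohydrate = 532.8995 ÷ 4 kcal/g = 133.2249 g.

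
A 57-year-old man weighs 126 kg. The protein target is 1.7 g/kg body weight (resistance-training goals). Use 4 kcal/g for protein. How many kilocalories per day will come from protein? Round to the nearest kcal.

857 kcal/day

Protein = 1.7 g/kg × 126 kg = 214.2 g/day.
Protein energy = 214.2 g × 4 kcal/g = 856.8 kcal/day.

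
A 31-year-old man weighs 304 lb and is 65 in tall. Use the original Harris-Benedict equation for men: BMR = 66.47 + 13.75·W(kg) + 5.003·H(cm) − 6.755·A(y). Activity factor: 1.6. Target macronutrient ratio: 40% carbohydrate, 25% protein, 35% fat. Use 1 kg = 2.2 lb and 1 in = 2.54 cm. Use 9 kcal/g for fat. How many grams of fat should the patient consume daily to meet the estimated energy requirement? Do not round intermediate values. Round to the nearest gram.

Convert to metric: weight = 304 ÷ 2.2 = 138.1818 kg; height = 65 × 2.54 = 165.1 cm.
Harris-Benedict: BMR = 66.47 + 13.75(138.1818) + 5.003(165.1) − 6.755(31) = 2583.0603 kcal/day.
TEE = 2583.0603 × 1.6 = 4132.8965 kcal/day.
Fat energy = 35% × 4132.8965 = 1446.5138 kcal.
Fat = 1446.5138 ÷ 9 kcal/g = 160.7238 g.

161 g/day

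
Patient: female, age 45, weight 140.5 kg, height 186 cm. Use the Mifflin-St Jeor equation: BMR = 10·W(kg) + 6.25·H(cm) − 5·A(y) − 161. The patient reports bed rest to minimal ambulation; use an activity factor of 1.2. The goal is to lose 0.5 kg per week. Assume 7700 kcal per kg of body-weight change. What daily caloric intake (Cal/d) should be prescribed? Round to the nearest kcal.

Mifflin-St Jeor (female): BMR = 10(140.5) + 6.25(186) − 5(45) − 161 = 1405 + 1162.5 − 225 − 161 = 2181.5 kcal/day.
TEE = 2181.5 × 1.2 = 2617.8 kcal/day.
Required daily deficit = 0.5 × 7700 ÷ 7 = 550 kcal/day.
Target intake = 2617.8 − 550 = 2067.8 kcal/day.

2068 Cal/d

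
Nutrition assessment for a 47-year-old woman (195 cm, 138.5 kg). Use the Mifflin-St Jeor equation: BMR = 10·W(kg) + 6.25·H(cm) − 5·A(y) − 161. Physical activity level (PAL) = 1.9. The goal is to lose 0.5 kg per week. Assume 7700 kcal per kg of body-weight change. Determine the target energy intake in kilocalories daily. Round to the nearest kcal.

Mifflin-St Jeor (female): BMR = 10(138.5) + 6.25(195) − 5(47) − 161 = 1385 + 1218.75 − 235 − 161 = 2207.75 kcal/day.
TEE = 2207.75 × 1.9 = 4194.725 kcal/day.
Required daily deficit = 0.5 × 7700 ÷ 7 = 550 kcal/day.
Target intake = 4194.725 − 550 = 3644.725 kcal/day.

3645 kilocalories daily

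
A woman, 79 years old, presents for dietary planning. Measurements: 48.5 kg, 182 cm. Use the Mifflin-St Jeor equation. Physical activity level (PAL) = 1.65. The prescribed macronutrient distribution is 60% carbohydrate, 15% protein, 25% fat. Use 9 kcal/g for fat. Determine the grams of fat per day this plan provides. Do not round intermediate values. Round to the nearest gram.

Mifflin-St Jeor (female): BMR = 10(48.5) + 6.25(182) − 5(79) − 161 = 485 + 1137.5 − 395 − 161 = 1066.5 kcal/day.
TEE = 1066.5 × 1.65 = 1759.725 kcal/day.
Fat energy = 25% × 1759.725 = 439.9313 kcal.
Fat = 439.9313 ÷ 9 kcal/g = 48.8813 g.

49 g/day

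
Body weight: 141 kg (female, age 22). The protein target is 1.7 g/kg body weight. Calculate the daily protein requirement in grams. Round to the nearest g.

240 g/day

Protein = 1.7 g/kg × 141 kg = 239.7 g/day.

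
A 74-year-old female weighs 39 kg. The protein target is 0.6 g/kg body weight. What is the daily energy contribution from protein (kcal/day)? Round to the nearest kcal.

Protein = 0.6 g/kg × 39 kg = 23.4 g/day.
Protein energy = 23.4 g × 4 kcal/g = 93.6 kcal/day.

94 kcal/day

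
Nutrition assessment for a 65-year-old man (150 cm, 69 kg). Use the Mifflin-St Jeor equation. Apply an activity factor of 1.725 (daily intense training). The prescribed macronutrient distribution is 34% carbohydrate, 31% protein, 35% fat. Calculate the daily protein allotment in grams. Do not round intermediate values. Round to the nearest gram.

175 g/day

Mifflin-St Jeor (male): BMR = 10(69) + 6.25(150) − 5(65) + 5 = 690 + 937.5 − 325 + 5 = 1307.5 kcal/day.
TEE = 1307.5 × 1.725 = 2255.4375 kcal/day.
Protein energy = 31% × 2255.4375 = 699.1856 kcal.
Protein = 699.1856 ÷ 4 kcal/g = 174.7964 g.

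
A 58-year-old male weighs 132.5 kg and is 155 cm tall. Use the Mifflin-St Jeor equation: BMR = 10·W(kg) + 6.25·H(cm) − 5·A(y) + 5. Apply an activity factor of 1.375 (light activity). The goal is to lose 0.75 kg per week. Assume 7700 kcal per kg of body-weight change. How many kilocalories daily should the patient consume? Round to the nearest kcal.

Mifflin-St Jeor (male): BMR = 10(132.5) + 6.25(155) − 5(58) + 5 = 1325 + 968.75 − 290 + 5 = 2008.75 kcal/day.
TEE = 2008.75 × 1.375 = 2762.0313 kcal/day.
Required daily deficit = 0.75 × 7700 ÷ 7 = 825 kcal/day.
Target intake = 2762.0313 − 825 = 1937.0313 kcal/day.

1937 kilocalories daily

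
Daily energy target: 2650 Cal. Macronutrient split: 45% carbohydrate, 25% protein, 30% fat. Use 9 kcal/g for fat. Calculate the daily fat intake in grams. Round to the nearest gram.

88 g/day

Fat energy = 30% × 2650 = 795 kcal.
At 9 kcal/g: 795 ÷ 9 = 88.3333 g.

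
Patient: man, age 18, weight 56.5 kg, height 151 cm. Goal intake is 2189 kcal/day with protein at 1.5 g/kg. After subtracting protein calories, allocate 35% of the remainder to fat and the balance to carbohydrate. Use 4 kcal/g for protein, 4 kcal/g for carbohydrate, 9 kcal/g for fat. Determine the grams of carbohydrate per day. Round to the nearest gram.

Protein = 1.5 × 56.5 = 84.75 g → 84.75 × 4 = 339 kcal.
Non-protein calories = 2189 − 339 = 1850 kcal.
Fat: 35% × 1850 = 647.5 kcal; carbohydrate: 1202.5 kcal.
Carbohydrate: 1202.5 kcal ÷ 4 kcal/g = 300.625 g.

301 g/day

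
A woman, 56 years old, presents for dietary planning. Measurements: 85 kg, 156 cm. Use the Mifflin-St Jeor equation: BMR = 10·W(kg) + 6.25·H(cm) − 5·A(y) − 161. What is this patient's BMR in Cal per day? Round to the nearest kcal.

1384 Cal per day

Mifflin-St Jeor (female): BMR = 10(85) + 6.25(156) − 5(56) − 161 = 850 + 975 − 280 − 161 = 1384 kcal/day.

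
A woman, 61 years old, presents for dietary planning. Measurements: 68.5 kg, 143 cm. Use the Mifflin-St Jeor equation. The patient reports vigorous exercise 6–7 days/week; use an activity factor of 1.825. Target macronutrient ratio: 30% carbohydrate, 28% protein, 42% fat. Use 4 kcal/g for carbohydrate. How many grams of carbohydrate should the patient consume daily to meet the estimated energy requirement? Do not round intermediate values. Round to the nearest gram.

Mifflin-St Jeor (female): BMR = 10(68.5) + 6.25(143) − 5(61) − 161 = 685 + 893.75 − 305 − 161 = 1112.75 kcal/day.
TEE = 1112.75 × 1.825 = 2030.7688 kcal/day.
Carbohydrate energy = 30% × 2030.7688 = 609.2306 kcal.
Carbohydrate = 609.2306 ÷ 4 kcal/g = 152.3077 g.

152 g/day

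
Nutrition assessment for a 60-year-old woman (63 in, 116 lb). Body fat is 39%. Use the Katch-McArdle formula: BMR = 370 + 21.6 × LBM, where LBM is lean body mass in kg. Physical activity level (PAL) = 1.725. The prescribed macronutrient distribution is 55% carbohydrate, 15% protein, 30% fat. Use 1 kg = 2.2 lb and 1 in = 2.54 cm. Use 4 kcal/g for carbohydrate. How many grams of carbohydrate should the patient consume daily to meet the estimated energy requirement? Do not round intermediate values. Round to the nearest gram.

Convert to metric: weight = 116 ÷ 2.2 = 52.7273 kg; height = 63 × 2.54 = 160.02 cm.
LBM = 52.7273 × (1 − 0.39) = 32.1636 kg. Katch-McArdle: BMR = 370 + 21.6 × 32.1636 = 1064.7345 kcal/day.
TEE = 1064.7345 × 1.725 = 1836.6671 kcal/day.
Carbohydrate energy = 55% × 1836.6671 = 1010.1669 kcal.
Carbohydrate = 1010.1669 ÷ 4 kcal/g = 252.5417 g.

253 g/day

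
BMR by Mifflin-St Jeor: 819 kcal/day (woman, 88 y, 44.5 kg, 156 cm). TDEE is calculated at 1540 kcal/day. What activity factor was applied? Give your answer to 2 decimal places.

Activity factor = TEE ÷ BMR = 1540 ÷ 819 = 1.88.

1.88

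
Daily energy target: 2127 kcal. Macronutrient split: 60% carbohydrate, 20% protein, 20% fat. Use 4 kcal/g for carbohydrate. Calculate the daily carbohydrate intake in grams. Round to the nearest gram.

Carbohydrate energy = 60% × 2127 = 1276.2 kcal.
At 4 kcal/g: 1276.2 ÷ 4 = 319.05 g.

319 g/day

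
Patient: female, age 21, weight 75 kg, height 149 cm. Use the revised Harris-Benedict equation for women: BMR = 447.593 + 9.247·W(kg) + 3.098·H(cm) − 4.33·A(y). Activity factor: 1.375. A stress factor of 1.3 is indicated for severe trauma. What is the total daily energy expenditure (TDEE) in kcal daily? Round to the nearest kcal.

2702 kcal daily

Harris-Benedict: BMR = 447.593 + 9.247(75) + 3.098(149) − 4.33(21) = 1511.79 kcal/day.
TEE = BMR × activity factor = 1511.79 × 1.375 = 2078.7113 kcal/day.
Apply stress factor: 2078.7113 × 1.3 = 2702.3246 kcal/day.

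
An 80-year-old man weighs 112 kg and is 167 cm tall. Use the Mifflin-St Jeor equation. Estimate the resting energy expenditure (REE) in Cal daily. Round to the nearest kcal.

1769 Cal daily

Mifflin-St Jeor (male): BMR = 10(112) + 6.25(167) − 5(80) + 5 = 1120 + 1043.75 − 400 + 5 = 1768.75 kcal/day.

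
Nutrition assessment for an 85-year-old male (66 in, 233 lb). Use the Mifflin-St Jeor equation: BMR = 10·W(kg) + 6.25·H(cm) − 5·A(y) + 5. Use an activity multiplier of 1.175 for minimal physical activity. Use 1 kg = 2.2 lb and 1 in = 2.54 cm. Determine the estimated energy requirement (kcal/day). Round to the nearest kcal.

Convert to metric: weight = 233 ÷ 2.2 = 105.9091 kg; height = 66 × 2.54 = 167.64 cm.
Mifflin-St Jeor (male): BMR = 10(105.9091) + 6.25(167.64) − 5(85) + 5 = 1059.0909 + 1047.75 − 425 + 5 = 1686.8409 kcal/day.
TEE = BMR × activity factor = 1686.8409 × 1.175 = 1982.0381 kcal/day.

1982 kcal/day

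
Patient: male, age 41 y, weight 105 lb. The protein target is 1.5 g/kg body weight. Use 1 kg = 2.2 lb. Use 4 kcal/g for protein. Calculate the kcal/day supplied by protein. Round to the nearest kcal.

286 kcal/day

Weight in kg = 105 ÷ 2.2 = 47.7273 kg.
Protein = 1.5 g/kg × 47.7273 kg = 71.5909 g/day.
Protein energy = 71.5909 g × 4 kcal/g = 286.3636 kcal/day.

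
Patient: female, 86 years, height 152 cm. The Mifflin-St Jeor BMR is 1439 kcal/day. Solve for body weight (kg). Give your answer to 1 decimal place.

108.0 kg

1439 = 10·W + 6.25(152) − 5(86) − 161
10·W = 1439 − 359 = 1080, so W = 108 kg.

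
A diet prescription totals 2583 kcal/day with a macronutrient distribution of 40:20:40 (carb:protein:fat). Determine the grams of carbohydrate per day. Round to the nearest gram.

Carbohydrate energy = 40% × 2583 = 1033.2 kcal.
At 4 kcal/g: 1033.2 ÷ 4 = 258.3 g.

258 g/day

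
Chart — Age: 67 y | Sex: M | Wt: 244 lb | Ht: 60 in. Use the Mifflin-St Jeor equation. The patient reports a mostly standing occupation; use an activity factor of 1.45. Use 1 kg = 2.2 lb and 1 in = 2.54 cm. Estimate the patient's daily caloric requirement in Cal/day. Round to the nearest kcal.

Convert to metric: weight = 244 ÷ 2.2 = 110.9091 kg; height = 60 × 2.54 = 152.4 cm.
Mifflin-St Jeor (male): BMR = 10(110.9091) + 6.25(152.4) − 5(67) + 5 = 1109.0909 + 952.5 − 335 + 5 = 1731.5909 kcal/day.
TEE = BMR × activity factor = 1731.5909 × 1.45 = 2510.8068 kcal/day.

2511 Cal/day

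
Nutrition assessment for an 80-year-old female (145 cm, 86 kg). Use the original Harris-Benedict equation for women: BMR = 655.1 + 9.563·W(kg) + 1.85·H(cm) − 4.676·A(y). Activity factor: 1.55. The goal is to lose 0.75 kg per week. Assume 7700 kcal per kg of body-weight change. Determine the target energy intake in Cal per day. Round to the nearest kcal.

Harris-Benedict: BMR = 655.1 + 9.563(86) + 1.85(145) − 4.676(80) = 1371.688 kcal/day.
TEE = 1371.688 × 1.55 = 2126.1164 kcal/day.
Required daily deficit = 0.75 × 7700 ÷ 7 = 825 kcal/day.
Target intake = 2126.1164 − 825 = 1301.1164 kcal/day.

1301 Cal per day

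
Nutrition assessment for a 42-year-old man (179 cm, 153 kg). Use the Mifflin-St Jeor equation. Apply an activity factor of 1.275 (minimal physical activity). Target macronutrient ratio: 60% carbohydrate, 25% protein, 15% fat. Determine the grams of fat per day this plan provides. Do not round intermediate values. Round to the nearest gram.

Mifflin-St Jeor (male): BMR = 10(153) + 6.25(179) − 5(42) + 5 = 1530 + 1118.75 − 210 + 5 = 2443.75 kcal/day.
TEE = 2443.75 × 1.275 = 3115.7813 kcal/day.
Fat energy = 15% × 3115.7813 = 467.3672 kcal.
Fat = 467.3672 ÷ 9 kcal/g = 51.9297 g.

52 g/day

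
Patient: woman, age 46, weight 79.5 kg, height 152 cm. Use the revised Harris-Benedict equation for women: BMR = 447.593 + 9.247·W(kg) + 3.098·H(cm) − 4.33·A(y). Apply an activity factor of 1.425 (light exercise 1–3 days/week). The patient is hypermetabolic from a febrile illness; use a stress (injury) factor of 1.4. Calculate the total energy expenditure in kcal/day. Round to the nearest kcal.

Harris-Benedict: BMR = 447.593 + 9.247(79.5) + 3.098(152) − 4.33(46) = 1454.4455 kcal/day.
TEE = BMR × activity factor = 1454.4455 × 1.425 = 2072.5848 kcal/day.
Apply stress factor: 2072.5848 × 1.4 = 2901.6188 kcal/day.

2902 kcal/day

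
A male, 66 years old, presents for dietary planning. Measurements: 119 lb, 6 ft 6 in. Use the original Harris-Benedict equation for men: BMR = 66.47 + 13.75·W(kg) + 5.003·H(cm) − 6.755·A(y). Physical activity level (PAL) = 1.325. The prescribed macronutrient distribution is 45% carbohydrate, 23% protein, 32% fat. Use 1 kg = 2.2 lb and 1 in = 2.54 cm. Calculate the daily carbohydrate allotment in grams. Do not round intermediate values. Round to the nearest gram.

202 g/day

Convert to metric: weight = 119 ÷ 2.2 = 54.0909 kg; height = (6×12 + 6) × 2.54 = 78 × 2.54 = 198.12 cm.
Harris-Benedict: BMR = 66.47 + 13.75(54.0909) + 5.003(198.12) − 6.755(66) = 1355.5844 kcal/day.
TEE = 1355.5844 × 1.325 = 1796.1493 kcal/day.
Carbohydrate energy = 45% × 1796.1493 = 808.2672 kcal.
Carbohydrate = 808.2672 ÷ 4 kcal/g = 202.0668 g.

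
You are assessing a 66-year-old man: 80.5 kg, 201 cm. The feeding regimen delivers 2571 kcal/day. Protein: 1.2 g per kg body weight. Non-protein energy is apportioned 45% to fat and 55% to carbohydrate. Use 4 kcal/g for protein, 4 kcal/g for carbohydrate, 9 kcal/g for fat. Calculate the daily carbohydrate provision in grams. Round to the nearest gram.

300 g/day

Protein = 1.2 × 80.5 = 96.6 g → 96.6 × 4 = 386.4 kcal.
Non-protein calories = 2571 − 386.4 = 2184.6 kcal.
Fat: 45% × 2184.6 = 983.07 kcal; carbohydrate: 1201.53 kcal.
Carbohydrate: 1201.53 kcal ÷ 4 kcal/g = 300.3825 g.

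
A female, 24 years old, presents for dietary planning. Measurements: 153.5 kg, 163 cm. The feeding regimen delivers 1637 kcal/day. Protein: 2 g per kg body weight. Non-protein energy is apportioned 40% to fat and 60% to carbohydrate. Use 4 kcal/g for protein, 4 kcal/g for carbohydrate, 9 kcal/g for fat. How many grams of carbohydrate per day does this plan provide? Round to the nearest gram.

Protein = 2 × 153.5 = 307 g → 307 × 4 = 1228 kcal.
Non-protein calories = 1637 − 1228 = 409 kcal.
Fat: 40% × 409 = 163.6 kcal; carbohydrate: 245.4 kcal.
Carbohydrate: 245.4 kcal ÷ 4 kcal/g = 61.35 g.

61 g/day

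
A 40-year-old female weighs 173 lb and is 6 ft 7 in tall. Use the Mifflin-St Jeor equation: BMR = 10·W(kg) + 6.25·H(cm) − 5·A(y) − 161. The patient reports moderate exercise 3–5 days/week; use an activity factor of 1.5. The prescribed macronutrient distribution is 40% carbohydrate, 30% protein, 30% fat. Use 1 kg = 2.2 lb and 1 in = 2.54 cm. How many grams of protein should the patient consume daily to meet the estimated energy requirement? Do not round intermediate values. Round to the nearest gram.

Convert to metric: weight = 173 ÷ 2.2 = 78.6364 kg; height = (6×12 + 7) × 2.54 = 79 × 2.54 = 200.66 cm.
Mifflin-St Jeor (female): BMR = 10(78.6364) + 6.25(200.66) − 5(40) − 161 = 786.3636 + 1254.125 − 200 − 161 = 1679.4886 kcal/day.
TEE = 1679.4886 × 1.5 = 2519.233 kcal/day.
Protein energy = 30% × 2519.233 = 755.7699 kcal.
Protein = 755.7699 ÷ 4 kcal/g = 188.9425 g.

189 g/day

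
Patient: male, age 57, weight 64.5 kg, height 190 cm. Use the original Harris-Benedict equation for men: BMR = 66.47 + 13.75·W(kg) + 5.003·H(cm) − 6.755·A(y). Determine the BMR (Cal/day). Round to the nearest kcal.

Harris-Benedict: BMR = 66.47 + 13.75(64.5) + 5.003(190) − 6.755(57) = 1518.88 kcal/day.

1519 Cal/day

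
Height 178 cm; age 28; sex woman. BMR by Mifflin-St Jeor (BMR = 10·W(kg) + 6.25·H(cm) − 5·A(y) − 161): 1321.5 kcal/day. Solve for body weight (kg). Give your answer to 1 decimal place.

51.0 kg

1321.5 = 10·W + 6.25(178) − 5(28) − 161
10·W = 1321.5 − 811.5 = 510, so W = 51 kg.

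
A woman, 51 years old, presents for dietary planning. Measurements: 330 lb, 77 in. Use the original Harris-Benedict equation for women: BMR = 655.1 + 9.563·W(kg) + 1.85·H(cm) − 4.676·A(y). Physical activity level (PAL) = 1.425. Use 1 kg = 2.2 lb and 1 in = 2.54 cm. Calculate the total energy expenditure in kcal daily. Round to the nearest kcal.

3153 kcal daily

Convert to metric: weight = 330 ÷ 2.2 = 150 kg; height = 77 × 2.54 = 195.58 cm.
Harris-Benedict: BMR = 655.1 + 9.563(150) + 1.85(195.58) − 4.676(51) = 2212.897 kcal/day.
TEE = BMR × activity factor = 2212.897 × 1.425 = 3153.3782 kcal/day.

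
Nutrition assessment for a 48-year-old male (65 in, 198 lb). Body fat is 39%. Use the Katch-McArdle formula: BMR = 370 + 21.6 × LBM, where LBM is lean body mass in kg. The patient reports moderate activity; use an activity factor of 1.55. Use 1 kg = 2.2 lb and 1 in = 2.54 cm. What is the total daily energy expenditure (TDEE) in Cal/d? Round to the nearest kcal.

2412 Cal/d

Convert to metric: weight = 198 ÷ 2.2 = 90 kg; height = 65 × 2.54 = 165.1 cm.
LBM = 90 × (1 − 0.39) = 54.9 kg. Katch-McArdle: BMR = 370 + 21.6 × 54.9 = 1555.84 kcal/day.
TEE = BMR × activity factor = 1555.84 × 1.55 = 2411.552 kcal/day.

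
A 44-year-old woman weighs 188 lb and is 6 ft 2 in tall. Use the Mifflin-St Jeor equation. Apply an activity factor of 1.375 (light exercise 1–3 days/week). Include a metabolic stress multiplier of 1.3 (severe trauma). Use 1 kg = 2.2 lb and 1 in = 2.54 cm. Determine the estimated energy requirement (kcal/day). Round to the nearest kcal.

2946 kcal/day

Convert to metric: weight = 188 ÷ 2.2 = 85.4545 kg; height = (6×12 + 2) × 2.54 = 74 × 2.54 = 187.96 cm.
Mifflin-St Jeor (female): BMR = 10(85.4545) + 6.25(187.96) − 5(44) − 161 = 854.5455 + 1174.75 − 220 − 161 = 1648.2955 kcal/day.
TEE = BMR × activity factor = 1648.2955 × 1.375 = 2266.4062 kcal/day.
Apply stress factor: 2266.4062 × 1.3 = 2946.3281 kcal/day.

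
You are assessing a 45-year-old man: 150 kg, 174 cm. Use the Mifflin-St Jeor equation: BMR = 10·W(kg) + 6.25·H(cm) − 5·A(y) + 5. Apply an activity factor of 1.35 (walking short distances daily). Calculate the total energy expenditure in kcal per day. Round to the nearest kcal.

3196 kcal per day

Mifflin-St Jeor (male): BMR = 10(150) + 6.25(174) − 5(45) + 5 = 1500 + 1087.5 − 225 + 5 = 2367.5 kcal/day.
TEE = BMR × activity factor = 2367.5 × 1.35 = 3196.125 kcal/day.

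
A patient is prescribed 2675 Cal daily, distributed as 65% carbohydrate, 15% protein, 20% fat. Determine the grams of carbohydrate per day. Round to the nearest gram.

Carbohydrate energy = 65% × 2675 = 1738.75 kcal.
At 4 kcal/g: 1738.75 ÷ 4 = 434.6875 g.

435 g/day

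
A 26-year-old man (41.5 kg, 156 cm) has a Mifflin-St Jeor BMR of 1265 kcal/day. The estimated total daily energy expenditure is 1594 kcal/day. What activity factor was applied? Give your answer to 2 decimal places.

1.26

Activity factor = TEE ÷ BMR = 1594 ÷ 1265 = 1.26.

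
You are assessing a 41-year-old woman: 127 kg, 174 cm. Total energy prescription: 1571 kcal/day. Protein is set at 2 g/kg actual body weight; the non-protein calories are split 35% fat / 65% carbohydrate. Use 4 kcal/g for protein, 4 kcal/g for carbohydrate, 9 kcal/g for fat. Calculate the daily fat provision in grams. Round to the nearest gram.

22 g/day

Protein = 2 × 127 = 254 g → 254 × 4 = 1016 kcal.
Non-protein calories = 1571 − 1016 = 555 kcal.
Fat: 35% × 555 = 194.25 kcal; carbohydrate: 360.75 kcal.
Fat: 194.25 kcal ÷ 9 kcal/g = 21.5833 g.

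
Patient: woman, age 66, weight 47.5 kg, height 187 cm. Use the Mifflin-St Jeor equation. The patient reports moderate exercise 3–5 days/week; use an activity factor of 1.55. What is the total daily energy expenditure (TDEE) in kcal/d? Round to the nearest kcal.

1787 kcal/d

Mifflin-St Jeor (female): BMR = 10(47.5) + 6.25(187) − 5(66) − 161 = 475 + 1168.75 − 330 − 161 = 1152.75 kcal/day.
TEE = BMR × activity factor = 1152.75 × 1.55 = 1786.7625 kcal/day.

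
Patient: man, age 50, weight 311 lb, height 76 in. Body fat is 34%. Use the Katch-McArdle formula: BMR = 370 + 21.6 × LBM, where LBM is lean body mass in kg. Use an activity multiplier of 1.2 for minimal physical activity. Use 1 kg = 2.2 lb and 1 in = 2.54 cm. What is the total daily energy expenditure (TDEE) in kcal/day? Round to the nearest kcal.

2862 kcal/day

Convert to metric: weight = 311 ÷ 2.2 = 141.3636 kg; height = 76 × 2.54 = 193.04 cm.
LBM = 141.3636 × (1 − 0.34) = 93.3 kg. Katch-McArdle: BMR = 370 + 21.6 × 93.3 = 2385.28 kcal/day.
TEE = BMR × activity factor = 2385.28 × 1.2 = 2862.336 kcal/day.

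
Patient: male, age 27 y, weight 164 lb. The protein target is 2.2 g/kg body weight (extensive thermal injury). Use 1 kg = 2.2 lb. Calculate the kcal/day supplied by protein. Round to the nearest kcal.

656 kcal/day

Weight in kg = 164 ÷ 2.2 = 74.5455 kg.
Protein = 2.2 g/kg × 74.5455 kg = 164 g/day.
Protein energy = 164 g × 4 kcal/g = 656 kcal/day.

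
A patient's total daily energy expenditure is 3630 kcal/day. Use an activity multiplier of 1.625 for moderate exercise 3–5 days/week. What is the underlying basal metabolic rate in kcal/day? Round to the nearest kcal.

BMR = TEE ÷ activity factor = 3630 ÷ 1.625 = 2233.8462 kcal/day.

2234 kcal/day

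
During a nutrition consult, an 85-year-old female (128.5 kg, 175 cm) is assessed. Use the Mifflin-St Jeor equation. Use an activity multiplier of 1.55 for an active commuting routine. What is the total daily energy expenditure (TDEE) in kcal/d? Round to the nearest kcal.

Mifflin-St Jeor (female): BMR = 10(128.5) + 6.25(175) − 5(85) − 161 = 1285 + 1093.75 − 425 − 161 = 1792.75 kcal/day.
TEE = BMR × activity factor = 1792.75 × 1.55 = 2778.7625 kcal/day.

2779 kcal/d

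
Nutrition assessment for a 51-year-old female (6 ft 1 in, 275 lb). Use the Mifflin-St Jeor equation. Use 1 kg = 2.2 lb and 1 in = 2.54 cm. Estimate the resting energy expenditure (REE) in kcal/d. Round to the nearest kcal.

1993 kcal/d

Convert to metric: weight = 275 ÷ 2.2 = 125 kg; height = (6×12 + 1) × 2.54 = 73 × 2.54 = 185.42 cm.
Mifflin-St Jeor (female): BMR = 10(125) + 6.25(185.42) − 5(51) − 161 = 1250 + 1158.875 − 255 − 161 = 1992.875 kcal/day.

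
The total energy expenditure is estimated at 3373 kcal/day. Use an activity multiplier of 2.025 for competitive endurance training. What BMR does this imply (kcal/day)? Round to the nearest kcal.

BMR = TEE ÷ activity factor = 3373 ÷ 2.025 = 1665.679 kcal/day.

1666 kcal/day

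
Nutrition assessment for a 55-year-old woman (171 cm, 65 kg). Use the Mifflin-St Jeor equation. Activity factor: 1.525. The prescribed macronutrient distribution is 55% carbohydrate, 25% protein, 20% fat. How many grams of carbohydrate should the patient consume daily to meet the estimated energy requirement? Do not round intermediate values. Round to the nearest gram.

Mifflin-St Jeor (female): BMR = 10(65) + 6.25(171) − 5(55) − 161 = 650 + 1068.75 − 275 − 161 = 1282.75 kcal/day.
TEE = 1282.75 × 1.525 = 1956.1938 kcal/day.
Carbohydrate energy = 55% × 1956.1938 = 1075.9066 kcal.
Carbohydrate = 1075.9066 ÷ 4 kcal/g = 268.9766 g.

269 g/day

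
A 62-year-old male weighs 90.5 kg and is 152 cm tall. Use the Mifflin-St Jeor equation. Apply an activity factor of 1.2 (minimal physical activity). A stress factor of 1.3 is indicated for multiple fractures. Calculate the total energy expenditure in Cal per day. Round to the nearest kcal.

2418 Cal per day

Mifflin-St Jeor (male): BMR = 10(90.5) + 6.25(152) − 5(62) + 5 = 905 + 950 − 310 + 5 = 1550 kcal/day.
TEE = BMR × activity factor = 1550 × 1.2 = 1860 kcal/day.
Apply stress factor: 1860 × 1.3 = 2418 kcal/day.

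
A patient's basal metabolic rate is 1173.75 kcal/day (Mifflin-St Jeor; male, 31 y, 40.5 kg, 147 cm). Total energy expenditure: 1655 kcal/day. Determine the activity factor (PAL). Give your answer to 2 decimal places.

Activity factor = TEE ÷ BMR = 1655 ÷ 1173.75 = 1.41.

1.41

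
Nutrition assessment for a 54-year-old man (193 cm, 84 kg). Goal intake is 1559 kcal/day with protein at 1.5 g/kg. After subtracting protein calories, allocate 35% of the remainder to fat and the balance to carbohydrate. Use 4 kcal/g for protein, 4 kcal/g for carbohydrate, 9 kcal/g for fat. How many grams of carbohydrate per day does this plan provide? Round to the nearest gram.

171 g/day

Protein = 1.5 × 84 = 126 g → 126 × 4 = 504 kcal.
Non-protein calories = 1559 − 504 = 1055 kcal.
Fat: 35% × 1055 = 369.25 kcal; carbohydrate: 685.75 kcal.
Carbohydrate: 685.75 kcal ÷ 4 kcal/g = 171.4375 g.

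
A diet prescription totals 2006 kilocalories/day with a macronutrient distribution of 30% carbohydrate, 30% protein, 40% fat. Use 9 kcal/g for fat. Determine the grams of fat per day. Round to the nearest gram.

89 g/day

Fat energy = 40% × 2006 = 802.4 kcal.
At 9 kcal/g: 802.4 ÷ 9 = 89.1556 g.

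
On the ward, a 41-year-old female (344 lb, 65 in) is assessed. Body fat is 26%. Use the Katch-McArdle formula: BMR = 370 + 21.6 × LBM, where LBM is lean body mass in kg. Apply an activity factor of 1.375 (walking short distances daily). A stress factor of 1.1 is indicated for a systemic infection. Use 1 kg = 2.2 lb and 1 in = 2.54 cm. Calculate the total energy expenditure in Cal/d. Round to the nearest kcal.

Convert to metric: weight = 344 ÷ 2.2 = 156.3636 kg; height = 65 × 2.54 = 165.1 cm.
LBM = 156.3636 × (1 − 0.26) = 115.7091 kg. Katch-McArdle: BMR = 370 + 21.6 × 115.7091 = 2869.3164 kcal/day.
TEE = BMR × activity factor = 2869.3164 × 1.375 = 3945.31 kcal/day.
Apply stress factor: 3945.31 × 1.1 = 4339.841 kcal/day.

4340 Cal/d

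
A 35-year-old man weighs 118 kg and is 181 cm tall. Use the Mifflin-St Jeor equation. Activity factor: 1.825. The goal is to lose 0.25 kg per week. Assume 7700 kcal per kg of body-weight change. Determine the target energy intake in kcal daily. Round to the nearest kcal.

3633 kcal daily

Mifflin-St Jeor (male): BMR = 10(118) + 6.25(181) − 5(35) + 5 = 1180 + 1131.25 − 175 + 5 = 2141.25 kcal/day.
TEE = 2141.25 × 1.825 = 3907.7813 kcal/day.
Required daily deficit = 0.25 × 7700 ÷ 7 = 275 kcal/day.
Target intake = 3907.7813 − 275 = 3632.7813 kcal/day.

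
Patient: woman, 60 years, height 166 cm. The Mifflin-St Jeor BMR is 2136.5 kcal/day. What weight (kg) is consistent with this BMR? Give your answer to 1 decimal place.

2136.5 = 10·W + 6.25(166) − 5(60) − 161
10·W = 2136.5 − 576.5 = 1560, so W = 156 kg.

156.0 kg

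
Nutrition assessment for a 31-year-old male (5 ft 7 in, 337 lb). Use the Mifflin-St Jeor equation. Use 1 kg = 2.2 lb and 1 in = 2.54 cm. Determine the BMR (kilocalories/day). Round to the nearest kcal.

2445 kilocalories/day

Convert to metric: weight = 337 ÷ 2.2 = 153.1818 kg; height = (5×12 + 7) × 2.54 = 67 × 2.54 = 170.18 cm.
Mifflin-St Jeor (male): BMR = 10(153.1818) + 6.25(170.18) − 5(31) + 5 = 1531.8182 + 1063.625 − 155 + 5 = 2445.4432 kcal/day.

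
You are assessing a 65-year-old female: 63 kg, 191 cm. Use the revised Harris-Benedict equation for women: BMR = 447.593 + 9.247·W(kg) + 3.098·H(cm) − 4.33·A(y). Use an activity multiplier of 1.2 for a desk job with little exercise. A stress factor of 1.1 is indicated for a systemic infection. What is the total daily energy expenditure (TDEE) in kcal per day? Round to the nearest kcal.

1769 kcal per day

Harris-Benedict: BMR = 447.593 + 9.247(63) + 3.098(191) − 4.33(65) = 1340.422 kcal/day.
TEE = BMR × activity factor = 1340.422 × 1.2 = 1608.5064 kcal/day.
Apply stress factor: 1608.5064 × 1.1 = 1769.357 kcal/day.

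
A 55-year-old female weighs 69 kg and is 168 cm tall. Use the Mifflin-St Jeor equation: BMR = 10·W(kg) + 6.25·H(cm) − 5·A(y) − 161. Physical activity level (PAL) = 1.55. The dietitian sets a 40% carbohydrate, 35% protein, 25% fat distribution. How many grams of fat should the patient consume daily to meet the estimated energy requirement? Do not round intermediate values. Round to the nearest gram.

Mifflin-St Jeor (female): BMR = 10(69) + 6.25(168) − 5(55) − 161 = 690 + 1050 − 275 − 161 = 1304 kcal/day.
TEE = 1304 × 1.55 = 2021.2 kcal/day.
Fat energy = 25% × 2021.2 = 505.3 kcal.
Fat = 505.3 ÷ 9 kcal/g = 56.1444 g.

56 g/day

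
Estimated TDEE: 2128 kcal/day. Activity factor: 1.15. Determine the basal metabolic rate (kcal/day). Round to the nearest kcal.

BMR = TEE ÷ activity factor = 2128 ÷ 1.15 = 1850.4348 kcal/day.

1850 kcal/day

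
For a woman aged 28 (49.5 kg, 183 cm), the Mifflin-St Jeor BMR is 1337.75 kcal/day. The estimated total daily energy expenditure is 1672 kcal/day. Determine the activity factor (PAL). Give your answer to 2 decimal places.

1.25

Activity factor = TEE ÷ BMR = 1672 ÷ 1337.75 = 1.25.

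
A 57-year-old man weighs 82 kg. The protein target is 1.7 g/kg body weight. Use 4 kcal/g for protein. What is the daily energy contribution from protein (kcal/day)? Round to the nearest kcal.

Protein = 1.7 g/kg × 82 kg = 139.4 g/day.
Protein energy = 139.4 g × 4 kcal/g = 557.6 kcal/day.

558 kcal/day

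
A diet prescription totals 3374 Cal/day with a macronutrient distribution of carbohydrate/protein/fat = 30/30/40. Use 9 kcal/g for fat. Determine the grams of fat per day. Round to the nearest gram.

Fat energy = 40% × 3374 = 1349.6 kcal.
At 9 kcal/g: 1349.6 ÷ 9 = 149.9556 g.

150 g/day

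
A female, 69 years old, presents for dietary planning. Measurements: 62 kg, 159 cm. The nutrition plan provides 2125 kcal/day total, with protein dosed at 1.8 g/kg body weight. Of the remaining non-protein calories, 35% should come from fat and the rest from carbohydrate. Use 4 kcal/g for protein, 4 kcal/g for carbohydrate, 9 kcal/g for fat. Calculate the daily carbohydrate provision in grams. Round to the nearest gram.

Protein = 1.8 × 62 = 111.6 g → 111.6 × 4 = 446.4 kcal.
Non-protein calories = 2125 − 446.4 = 1678.6 kcal.
Fat: 35% × 1678.6 = 587.51 kcal; carbohydrate: 1091.09 kcal.
Carbohydrate: 1091.09 kcal ÷ 4 kcal/g = 272.7725 g.

273 g/day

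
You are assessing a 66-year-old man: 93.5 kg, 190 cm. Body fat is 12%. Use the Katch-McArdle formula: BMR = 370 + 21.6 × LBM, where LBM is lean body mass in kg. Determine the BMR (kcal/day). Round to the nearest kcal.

LBM = 93.5 × (1 − 0.12) = 82.28 kg. Katch-McArdle: BMR = 370 + 21.6 × 82.28 = 2147.248 kcal/day.

2147 kcal/day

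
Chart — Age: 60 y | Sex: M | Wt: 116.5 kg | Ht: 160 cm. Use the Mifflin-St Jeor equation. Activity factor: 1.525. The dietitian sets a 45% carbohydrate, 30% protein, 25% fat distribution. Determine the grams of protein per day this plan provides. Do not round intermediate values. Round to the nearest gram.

Mifflin-St Jeor (male): BMR = 10(116.5) + 6.25(160) − 5(60) + 5 = 1165 + 1000 − 300 + 5 = 1870 kcal/day.
TEE = 1870 × 1.525 = 2851.75 kcal/day.
Protein energy = 30% × 2851.75 = 855.525 kcal.
Protein = 855.525 ÷ 4 kcal/g = 213.8813 g.

214 g/day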